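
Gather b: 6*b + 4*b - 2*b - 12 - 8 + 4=8*b - 16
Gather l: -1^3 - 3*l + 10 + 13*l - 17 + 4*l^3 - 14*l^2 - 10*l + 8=4*l^3 - 14*l^2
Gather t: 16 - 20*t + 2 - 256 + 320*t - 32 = 300*t - 270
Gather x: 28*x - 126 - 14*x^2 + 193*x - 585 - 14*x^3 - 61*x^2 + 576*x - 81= -14*x^3 - 75*x^2 + 797*x - 792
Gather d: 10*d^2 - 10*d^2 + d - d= 0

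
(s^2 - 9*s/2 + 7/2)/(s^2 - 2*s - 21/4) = 2*(s - 1)/(2*s + 3)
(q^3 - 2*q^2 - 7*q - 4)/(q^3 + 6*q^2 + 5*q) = (q^2 - 3*q - 4)/(q*(q + 5))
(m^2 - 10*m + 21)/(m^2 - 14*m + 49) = (m - 3)/(m - 7)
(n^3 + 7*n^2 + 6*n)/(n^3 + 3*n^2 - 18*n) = (n + 1)/(n - 3)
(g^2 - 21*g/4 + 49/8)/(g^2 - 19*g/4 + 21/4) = (g - 7/2)/(g - 3)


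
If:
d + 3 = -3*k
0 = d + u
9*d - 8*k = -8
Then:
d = -48/35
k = -19/35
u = 48/35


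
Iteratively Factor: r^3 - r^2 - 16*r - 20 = (r + 2)*(r^2 - 3*r - 10) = (r - 5)*(r + 2)*(r + 2)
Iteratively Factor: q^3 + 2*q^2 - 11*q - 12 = (q + 1)*(q^2 + q - 12) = (q - 3)*(q + 1)*(q + 4)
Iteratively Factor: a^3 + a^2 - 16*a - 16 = (a + 4)*(a^2 - 3*a - 4) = (a - 4)*(a + 4)*(a + 1)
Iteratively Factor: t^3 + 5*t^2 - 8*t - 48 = (t + 4)*(t^2 + t - 12) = (t + 4)^2*(t - 3)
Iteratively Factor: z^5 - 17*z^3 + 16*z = (z + 1)*(z^4 - z^3 - 16*z^2 + 16*z) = (z - 1)*(z + 1)*(z^3 - 16*z) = z*(z - 1)*(z + 1)*(z^2 - 16) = z*(z - 1)*(z + 1)*(z + 4)*(z - 4)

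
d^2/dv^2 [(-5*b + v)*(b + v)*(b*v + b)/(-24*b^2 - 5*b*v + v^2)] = 2*b^2*(-1704*b^4 + 1368*b^3*v + 811*b^3 + 72*b^2*v^2 - 213*b^2*v + 24*b*v^3 + 57*b*v^2 + v^3)/(-13824*b^6 - 8640*b^5*v - 72*b^4*v^2 + 595*b^3*v^3 + 3*b^2*v^4 - 15*b*v^5 + v^6)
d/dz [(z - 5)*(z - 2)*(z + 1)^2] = 4*z^3 - 15*z^2 - 6*z + 13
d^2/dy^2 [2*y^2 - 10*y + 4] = 4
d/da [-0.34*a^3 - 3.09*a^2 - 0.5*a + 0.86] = -1.02*a^2 - 6.18*a - 0.5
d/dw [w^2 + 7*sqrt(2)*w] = 2*w + 7*sqrt(2)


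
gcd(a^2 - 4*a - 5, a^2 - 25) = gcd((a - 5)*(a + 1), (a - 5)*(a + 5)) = a - 5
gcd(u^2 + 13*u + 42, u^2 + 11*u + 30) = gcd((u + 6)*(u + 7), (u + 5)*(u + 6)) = u + 6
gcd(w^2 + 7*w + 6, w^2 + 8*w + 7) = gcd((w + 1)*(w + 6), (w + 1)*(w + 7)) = w + 1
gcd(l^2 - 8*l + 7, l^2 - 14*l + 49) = l - 7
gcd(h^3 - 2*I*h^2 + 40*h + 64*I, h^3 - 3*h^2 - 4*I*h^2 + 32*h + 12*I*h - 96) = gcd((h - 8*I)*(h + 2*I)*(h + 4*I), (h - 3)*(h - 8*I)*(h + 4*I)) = h^2 - 4*I*h + 32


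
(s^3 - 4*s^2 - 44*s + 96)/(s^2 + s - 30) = (s^2 - 10*s + 16)/(s - 5)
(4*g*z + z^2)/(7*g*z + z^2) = (4*g + z)/(7*g + z)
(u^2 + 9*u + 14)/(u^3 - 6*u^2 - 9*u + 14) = (u + 7)/(u^2 - 8*u + 7)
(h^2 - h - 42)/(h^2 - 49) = (h + 6)/(h + 7)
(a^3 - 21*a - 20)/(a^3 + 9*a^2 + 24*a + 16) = (a - 5)/(a + 4)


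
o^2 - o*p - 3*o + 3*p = (o - 3)*(o - p)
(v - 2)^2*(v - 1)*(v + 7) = v^4 + 2*v^3 - 27*v^2 + 52*v - 28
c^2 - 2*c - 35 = (c - 7)*(c + 5)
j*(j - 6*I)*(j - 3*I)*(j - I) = j^4 - 10*I*j^3 - 27*j^2 + 18*I*j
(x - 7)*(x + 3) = x^2 - 4*x - 21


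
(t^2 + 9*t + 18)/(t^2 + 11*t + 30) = (t + 3)/(t + 5)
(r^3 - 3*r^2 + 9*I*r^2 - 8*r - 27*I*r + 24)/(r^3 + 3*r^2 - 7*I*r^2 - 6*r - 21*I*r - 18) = (r^3 + r^2*(-3 + 9*I) + r*(-8 - 27*I) + 24)/(r^3 + r^2*(3 - 7*I) + r*(-6 - 21*I) - 18)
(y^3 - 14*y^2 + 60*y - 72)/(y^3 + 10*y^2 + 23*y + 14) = (y^3 - 14*y^2 + 60*y - 72)/(y^3 + 10*y^2 + 23*y + 14)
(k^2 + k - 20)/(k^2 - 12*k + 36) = (k^2 + k - 20)/(k^2 - 12*k + 36)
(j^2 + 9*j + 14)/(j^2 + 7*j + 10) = (j + 7)/(j + 5)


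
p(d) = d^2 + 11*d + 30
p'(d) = 2*d + 11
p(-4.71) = 0.37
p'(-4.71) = 1.58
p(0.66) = 37.70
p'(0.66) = 12.32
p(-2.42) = 9.24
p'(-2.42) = 6.16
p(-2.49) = 8.81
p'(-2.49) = 6.02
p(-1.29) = 17.47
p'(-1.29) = 8.42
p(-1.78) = 13.59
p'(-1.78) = 7.44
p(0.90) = 40.71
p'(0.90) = 12.80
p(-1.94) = 12.42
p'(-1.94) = 7.12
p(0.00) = 30.00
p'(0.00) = 11.00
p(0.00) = 30.00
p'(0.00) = 11.00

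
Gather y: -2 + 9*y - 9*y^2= -9*y^2 + 9*y - 2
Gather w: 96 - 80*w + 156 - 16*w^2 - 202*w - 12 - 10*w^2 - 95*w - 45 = -26*w^2 - 377*w + 195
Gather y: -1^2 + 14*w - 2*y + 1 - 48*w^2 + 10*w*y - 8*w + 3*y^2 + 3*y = -48*w^2 + 6*w + 3*y^2 + y*(10*w + 1)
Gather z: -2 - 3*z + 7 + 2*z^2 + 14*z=2*z^2 + 11*z + 5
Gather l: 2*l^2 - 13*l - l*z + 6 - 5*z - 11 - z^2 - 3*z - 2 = 2*l^2 + l*(-z - 13) - z^2 - 8*z - 7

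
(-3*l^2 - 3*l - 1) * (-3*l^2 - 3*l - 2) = 9*l^4 + 18*l^3 + 18*l^2 + 9*l + 2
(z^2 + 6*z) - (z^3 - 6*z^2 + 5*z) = -z^3 + 7*z^2 + z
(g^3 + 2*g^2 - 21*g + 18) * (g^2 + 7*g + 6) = g^5 + 9*g^4 - g^3 - 117*g^2 + 108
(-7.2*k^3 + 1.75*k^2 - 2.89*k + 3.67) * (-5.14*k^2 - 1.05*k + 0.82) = 37.008*k^5 - 1.435*k^4 + 7.1131*k^3 - 14.3943*k^2 - 6.2233*k + 3.0094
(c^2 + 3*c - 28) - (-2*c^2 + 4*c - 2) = 3*c^2 - c - 26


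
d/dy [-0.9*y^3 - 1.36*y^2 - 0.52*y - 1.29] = -2.7*y^2 - 2.72*y - 0.52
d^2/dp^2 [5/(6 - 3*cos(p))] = 5*(cos(p)^2 + 2*cos(p) - 2)/(3*(cos(p) - 2)^3)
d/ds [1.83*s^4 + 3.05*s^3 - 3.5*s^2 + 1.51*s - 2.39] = 7.32*s^3 + 9.15*s^2 - 7.0*s + 1.51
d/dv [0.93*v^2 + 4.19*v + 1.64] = 1.86*v + 4.19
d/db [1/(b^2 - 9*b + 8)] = (9 - 2*b)/(b^2 - 9*b + 8)^2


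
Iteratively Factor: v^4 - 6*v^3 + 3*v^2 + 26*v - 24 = (v - 1)*(v^3 - 5*v^2 - 2*v + 24) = (v - 1)*(v + 2)*(v^2 - 7*v + 12) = (v - 4)*(v - 1)*(v + 2)*(v - 3)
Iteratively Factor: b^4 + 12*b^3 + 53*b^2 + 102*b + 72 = (b + 3)*(b^3 + 9*b^2 + 26*b + 24) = (b + 3)^2*(b^2 + 6*b + 8) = (b + 2)*(b + 3)^2*(b + 4)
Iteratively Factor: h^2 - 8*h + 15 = (h - 5)*(h - 3)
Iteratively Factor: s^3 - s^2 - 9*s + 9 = (s + 3)*(s^2 - 4*s + 3) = (s - 3)*(s + 3)*(s - 1)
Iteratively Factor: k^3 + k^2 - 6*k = (k - 2)*(k^2 + 3*k) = k*(k - 2)*(k + 3)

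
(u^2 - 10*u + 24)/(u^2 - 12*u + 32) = (u - 6)/(u - 8)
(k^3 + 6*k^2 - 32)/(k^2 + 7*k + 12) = (k^2 + 2*k - 8)/(k + 3)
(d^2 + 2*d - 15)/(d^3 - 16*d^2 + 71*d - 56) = (d^2 + 2*d - 15)/(d^3 - 16*d^2 + 71*d - 56)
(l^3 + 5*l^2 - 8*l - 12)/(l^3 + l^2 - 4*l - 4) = (l + 6)/(l + 2)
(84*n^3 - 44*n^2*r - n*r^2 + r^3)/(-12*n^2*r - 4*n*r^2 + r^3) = (-14*n^2 + 5*n*r + r^2)/(r*(2*n + r))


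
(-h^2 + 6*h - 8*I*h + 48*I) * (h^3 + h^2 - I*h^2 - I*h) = -h^5 + 5*h^4 - 7*I*h^4 - 2*h^3 + 35*I*h^3 + 40*h^2 + 42*I*h^2 + 48*h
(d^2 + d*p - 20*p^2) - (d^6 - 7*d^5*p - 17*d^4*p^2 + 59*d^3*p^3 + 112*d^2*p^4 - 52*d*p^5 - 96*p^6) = -d^6 + 7*d^5*p + 17*d^4*p^2 - 59*d^3*p^3 - 112*d^2*p^4 + d^2 + 52*d*p^5 + d*p + 96*p^6 - 20*p^2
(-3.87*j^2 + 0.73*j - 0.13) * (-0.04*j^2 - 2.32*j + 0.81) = 0.1548*j^4 + 8.9492*j^3 - 4.8231*j^2 + 0.8929*j - 0.1053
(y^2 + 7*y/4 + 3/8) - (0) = y^2 + 7*y/4 + 3/8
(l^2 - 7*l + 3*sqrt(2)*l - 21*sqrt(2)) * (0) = 0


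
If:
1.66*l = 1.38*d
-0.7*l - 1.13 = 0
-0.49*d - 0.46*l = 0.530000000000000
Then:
No Solution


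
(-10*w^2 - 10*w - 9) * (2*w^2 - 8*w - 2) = -20*w^4 + 60*w^3 + 82*w^2 + 92*w + 18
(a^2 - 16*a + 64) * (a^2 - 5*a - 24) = a^4 - 21*a^3 + 120*a^2 + 64*a - 1536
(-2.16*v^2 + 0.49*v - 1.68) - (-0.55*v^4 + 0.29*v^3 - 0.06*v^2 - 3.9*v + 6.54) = 0.55*v^4 - 0.29*v^3 - 2.1*v^2 + 4.39*v - 8.22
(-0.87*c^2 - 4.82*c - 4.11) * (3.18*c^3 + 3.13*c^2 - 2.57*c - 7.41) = -2.7666*c^5 - 18.0507*c^4 - 25.9205*c^3 + 5.9698*c^2 + 46.2789*c + 30.4551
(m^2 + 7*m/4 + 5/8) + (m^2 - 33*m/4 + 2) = 2*m^2 - 13*m/2 + 21/8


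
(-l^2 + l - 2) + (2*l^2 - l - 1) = l^2 - 3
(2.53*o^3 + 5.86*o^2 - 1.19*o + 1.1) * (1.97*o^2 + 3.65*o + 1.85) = 4.9841*o^5 + 20.7787*o^4 + 23.7252*o^3 + 8.6645*o^2 + 1.8135*o + 2.035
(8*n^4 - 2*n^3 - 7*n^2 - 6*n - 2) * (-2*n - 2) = -16*n^5 - 12*n^4 + 18*n^3 + 26*n^2 + 16*n + 4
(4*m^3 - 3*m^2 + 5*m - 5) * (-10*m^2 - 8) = -40*m^5 + 30*m^4 - 82*m^3 + 74*m^2 - 40*m + 40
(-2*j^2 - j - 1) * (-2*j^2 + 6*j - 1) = 4*j^4 - 10*j^3 - 2*j^2 - 5*j + 1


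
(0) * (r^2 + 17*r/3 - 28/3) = 0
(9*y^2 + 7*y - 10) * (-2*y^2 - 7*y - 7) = -18*y^4 - 77*y^3 - 92*y^2 + 21*y + 70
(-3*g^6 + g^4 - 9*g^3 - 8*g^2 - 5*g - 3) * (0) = 0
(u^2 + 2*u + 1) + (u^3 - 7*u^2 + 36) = u^3 - 6*u^2 + 2*u + 37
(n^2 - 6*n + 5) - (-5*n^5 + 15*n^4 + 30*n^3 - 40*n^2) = 5*n^5 - 15*n^4 - 30*n^3 + 41*n^2 - 6*n + 5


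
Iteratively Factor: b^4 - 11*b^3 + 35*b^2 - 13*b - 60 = (b - 3)*(b^3 - 8*b^2 + 11*b + 20) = (b - 3)*(b + 1)*(b^2 - 9*b + 20) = (b - 5)*(b - 3)*(b + 1)*(b - 4)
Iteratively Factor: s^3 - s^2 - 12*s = (s - 4)*(s^2 + 3*s) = (s - 4)*(s + 3)*(s)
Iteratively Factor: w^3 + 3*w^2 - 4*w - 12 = (w - 2)*(w^2 + 5*w + 6) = (w - 2)*(w + 3)*(w + 2)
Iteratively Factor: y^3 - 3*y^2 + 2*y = (y)*(y^2 - 3*y + 2) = y*(y - 1)*(y - 2)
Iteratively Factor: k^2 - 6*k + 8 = (k - 4)*(k - 2)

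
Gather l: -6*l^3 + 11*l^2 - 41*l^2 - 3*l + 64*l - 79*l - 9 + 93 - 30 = -6*l^3 - 30*l^2 - 18*l + 54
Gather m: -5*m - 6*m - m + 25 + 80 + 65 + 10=180 - 12*m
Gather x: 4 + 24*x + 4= 24*x + 8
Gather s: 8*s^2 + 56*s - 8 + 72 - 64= 8*s^2 + 56*s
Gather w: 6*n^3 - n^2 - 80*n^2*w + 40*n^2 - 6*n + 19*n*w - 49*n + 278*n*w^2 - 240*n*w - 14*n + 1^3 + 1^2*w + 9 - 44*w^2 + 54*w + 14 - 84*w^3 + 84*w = 6*n^3 + 39*n^2 - 69*n - 84*w^3 + w^2*(278*n - 44) + w*(-80*n^2 - 221*n + 139) + 24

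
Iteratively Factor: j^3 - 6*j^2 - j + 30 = (j - 3)*(j^2 - 3*j - 10) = (j - 3)*(j + 2)*(j - 5)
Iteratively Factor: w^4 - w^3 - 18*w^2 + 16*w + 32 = (w - 4)*(w^3 + 3*w^2 - 6*w - 8) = (w - 4)*(w + 1)*(w^2 + 2*w - 8) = (w - 4)*(w + 1)*(w + 4)*(w - 2)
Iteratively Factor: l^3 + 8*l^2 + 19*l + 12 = (l + 4)*(l^2 + 4*l + 3) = (l + 3)*(l + 4)*(l + 1)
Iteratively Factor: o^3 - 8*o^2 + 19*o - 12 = (o - 1)*(o^2 - 7*o + 12) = (o - 4)*(o - 1)*(o - 3)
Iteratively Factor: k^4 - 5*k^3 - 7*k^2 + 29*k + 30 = (k + 1)*(k^3 - 6*k^2 - k + 30) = (k + 1)*(k + 2)*(k^2 - 8*k + 15) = (k - 5)*(k + 1)*(k + 2)*(k - 3)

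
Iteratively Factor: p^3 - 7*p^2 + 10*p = (p - 5)*(p^2 - 2*p) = (p - 5)*(p - 2)*(p)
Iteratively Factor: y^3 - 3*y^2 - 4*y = (y - 4)*(y^2 + y) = y*(y - 4)*(y + 1)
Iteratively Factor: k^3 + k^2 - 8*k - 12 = (k + 2)*(k^2 - k - 6) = (k + 2)^2*(k - 3)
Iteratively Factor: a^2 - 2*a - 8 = (a + 2)*(a - 4)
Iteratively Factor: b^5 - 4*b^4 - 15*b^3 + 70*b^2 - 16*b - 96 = (b - 4)*(b^4 - 15*b^2 + 10*b + 24) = (b - 4)*(b - 3)*(b^3 + 3*b^2 - 6*b - 8) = (b - 4)*(b - 3)*(b - 2)*(b^2 + 5*b + 4) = (b - 4)*(b - 3)*(b - 2)*(b + 1)*(b + 4)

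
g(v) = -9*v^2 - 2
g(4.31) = -169.18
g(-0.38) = -3.30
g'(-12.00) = 216.00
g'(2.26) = -40.68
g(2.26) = -47.97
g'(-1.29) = 23.22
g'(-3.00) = 54.00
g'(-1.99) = 35.82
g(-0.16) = -2.23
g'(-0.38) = 6.84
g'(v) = -18*v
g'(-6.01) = 108.18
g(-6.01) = -327.08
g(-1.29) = -16.98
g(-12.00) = -1298.00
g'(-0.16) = 2.88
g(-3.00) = -83.00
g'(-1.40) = 25.20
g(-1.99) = -37.64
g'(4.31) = -77.58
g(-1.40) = -19.64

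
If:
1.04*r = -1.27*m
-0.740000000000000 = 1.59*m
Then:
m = -0.47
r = 0.57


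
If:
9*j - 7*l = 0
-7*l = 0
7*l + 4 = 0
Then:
No Solution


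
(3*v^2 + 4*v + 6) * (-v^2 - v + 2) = -3*v^4 - 7*v^3 - 4*v^2 + 2*v + 12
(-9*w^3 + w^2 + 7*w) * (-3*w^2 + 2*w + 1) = 27*w^5 - 21*w^4 - 28*w^3 + 15*w^2 + 7*w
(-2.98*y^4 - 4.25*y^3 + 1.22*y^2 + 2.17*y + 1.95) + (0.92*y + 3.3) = -2.98*y^4 - 4.25*y^3 + 1.22*y^2 + 3.09*y + 5.25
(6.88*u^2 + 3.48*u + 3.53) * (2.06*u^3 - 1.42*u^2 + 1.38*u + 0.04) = 14.1728*u^5 - 2.6008*u^4 + 11.8246*u^3 + 0.0650000000000004*u^2 + 5.0106*u + 0.1412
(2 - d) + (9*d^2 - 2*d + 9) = 9*d^2 - 3*d + 11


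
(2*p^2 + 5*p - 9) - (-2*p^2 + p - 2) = 4*p^2 + 4*p - 7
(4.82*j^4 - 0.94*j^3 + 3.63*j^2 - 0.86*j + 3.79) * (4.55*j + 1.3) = 21.931*j^5 + 1.989*j^4 + 15.2945*j^3 + 0.806*j^2 + 16.1265*j + 4.927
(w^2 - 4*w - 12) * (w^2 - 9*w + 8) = w^4 - 13*w^3 + 32*w^2 + 76*w - 96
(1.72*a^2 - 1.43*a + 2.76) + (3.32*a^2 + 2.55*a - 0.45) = 5.04*a^2 + 1.12*a + 2.31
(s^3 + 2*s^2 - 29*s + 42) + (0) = s^3 + 2*s^2 - 29*s + 42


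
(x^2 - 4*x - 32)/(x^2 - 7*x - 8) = (x + 4)/(x + 1)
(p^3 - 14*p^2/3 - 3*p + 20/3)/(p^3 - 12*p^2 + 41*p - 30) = (p + 4/3)/(p - 6)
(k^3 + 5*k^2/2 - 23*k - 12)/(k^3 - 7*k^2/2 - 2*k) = (k + 6)/k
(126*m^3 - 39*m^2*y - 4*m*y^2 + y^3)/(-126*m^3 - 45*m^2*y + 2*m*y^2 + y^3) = (-3*m + y)/(3*m + y)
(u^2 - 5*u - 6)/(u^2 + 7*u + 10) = (u^2 - 5*u - 6)/(u^2 + 7*u + 10)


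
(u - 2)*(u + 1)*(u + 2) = u^3 + u^2 - 4*u - 4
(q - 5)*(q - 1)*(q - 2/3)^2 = q^4 - 22*q^3/3 + 121*q^2/9 - 28*q/3 + 20/9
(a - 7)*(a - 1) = a^2 - 8*a + 7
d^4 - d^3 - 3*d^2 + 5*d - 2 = (d - 1)^3*(d + 2)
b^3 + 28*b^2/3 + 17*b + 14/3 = (b + 1/3)*(b + 2)*(b + 7)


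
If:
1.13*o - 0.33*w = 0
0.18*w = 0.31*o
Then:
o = 0.00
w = 0.00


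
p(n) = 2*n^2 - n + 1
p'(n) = 4*n - 1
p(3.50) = 22.00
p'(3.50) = 13.00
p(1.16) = 2.53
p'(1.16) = 3.64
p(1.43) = 3.66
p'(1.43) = 4.72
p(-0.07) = 1.08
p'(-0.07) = -1.28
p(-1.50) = 7.00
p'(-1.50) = -7.00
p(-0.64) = 2.46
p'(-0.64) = -3.56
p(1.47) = 3.85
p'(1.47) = 4.88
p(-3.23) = 25.10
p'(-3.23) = -13.92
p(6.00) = 67.00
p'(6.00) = 23.00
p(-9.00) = 172.00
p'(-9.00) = -37.00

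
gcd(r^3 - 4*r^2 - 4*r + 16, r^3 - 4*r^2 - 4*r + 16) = r^3 - 4*r^2 - 4*r + 16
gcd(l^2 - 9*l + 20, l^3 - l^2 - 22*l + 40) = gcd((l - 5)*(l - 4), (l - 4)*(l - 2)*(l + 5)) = l - 4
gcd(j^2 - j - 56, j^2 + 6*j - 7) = j + 7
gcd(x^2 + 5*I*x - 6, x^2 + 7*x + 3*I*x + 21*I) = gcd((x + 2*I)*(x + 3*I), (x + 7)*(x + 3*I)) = x + 3*I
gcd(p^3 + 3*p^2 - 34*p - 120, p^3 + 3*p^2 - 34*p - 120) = p^3 + 3*p^2 - 34*p - 120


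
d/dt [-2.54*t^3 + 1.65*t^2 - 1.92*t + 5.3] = -7.62*t^2 + 3.3*t - 1.92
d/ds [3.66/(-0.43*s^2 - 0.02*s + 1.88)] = (3.1476*s + 0.0732)/(0.43*s^2 + 0.02*s - 1.88)^2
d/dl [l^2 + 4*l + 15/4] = 2*l + 4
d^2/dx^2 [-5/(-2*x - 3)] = 40/(2*x + 3)^3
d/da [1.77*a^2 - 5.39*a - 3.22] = 3.54*a - 5.39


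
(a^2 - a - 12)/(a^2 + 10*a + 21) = (a - 4)/(a + 7)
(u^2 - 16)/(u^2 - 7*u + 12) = (u + 4)/(u - 3)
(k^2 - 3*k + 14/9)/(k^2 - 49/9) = (3*k - 2)/(3*k + 7)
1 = 1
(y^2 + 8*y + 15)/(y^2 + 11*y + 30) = (y + 3)/(y + 6)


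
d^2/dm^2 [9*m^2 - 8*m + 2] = 18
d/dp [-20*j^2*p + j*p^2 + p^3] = -20*j^2 + 2*j*p + 3*p^2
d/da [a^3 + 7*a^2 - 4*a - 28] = 3*a^2 + 14*a - 4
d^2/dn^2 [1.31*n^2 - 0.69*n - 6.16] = 2.62000000000000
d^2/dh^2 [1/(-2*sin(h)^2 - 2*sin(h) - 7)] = 2*(8*sin(h)^4 + 6*sin(h)^3 - 38*sin(h)^2 - 19*sin(h) + 10)/(2*sin(h) - cos(2*h) + 8)^3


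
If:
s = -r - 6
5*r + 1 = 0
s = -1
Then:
No Solution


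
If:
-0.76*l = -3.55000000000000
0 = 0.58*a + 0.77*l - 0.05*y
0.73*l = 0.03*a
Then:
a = 113.66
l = 4.67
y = 1390.42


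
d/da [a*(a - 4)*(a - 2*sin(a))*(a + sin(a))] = a*(a - 4)*(a - 2*sin(a))*(cos(a) + 1) - a*(a - 4)*(a + sin(a))*(2*cos(a) - 1) + a*(a - 2*sin(a))*(a + sin(a)) + (a - 4)*(a - 2*sin(a))*(a + sin(a))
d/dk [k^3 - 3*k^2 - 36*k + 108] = 3*k^2 - 6*k - 36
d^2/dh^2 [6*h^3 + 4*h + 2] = 36*h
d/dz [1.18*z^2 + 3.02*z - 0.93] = 2.36*z + 3.02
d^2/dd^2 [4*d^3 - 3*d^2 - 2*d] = 24*d - 6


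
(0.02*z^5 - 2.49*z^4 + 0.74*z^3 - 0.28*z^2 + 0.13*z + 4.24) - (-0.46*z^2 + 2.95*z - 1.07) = 0.02*z^5 - 2.49*z^4 + 0.74*z^3 + 0.18*z^2 - 2.82*z + 5.31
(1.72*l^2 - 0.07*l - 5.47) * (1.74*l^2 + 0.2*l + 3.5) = 2.9928*l^4 + 0.2222*l^3 - 3.5118*l^2 - 1.339*l - 19.145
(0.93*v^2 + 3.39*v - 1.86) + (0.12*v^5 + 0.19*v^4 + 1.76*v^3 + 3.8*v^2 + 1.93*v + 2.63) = 0.12*v^5 + 0.19*v^4 + 1.76*v^3 + 4.73*v^2 + 5.32*v + 0.77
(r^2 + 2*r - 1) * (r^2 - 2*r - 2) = r^4 - 7*r^2 - 2*r + 2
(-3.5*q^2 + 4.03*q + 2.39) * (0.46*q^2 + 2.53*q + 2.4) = -1.61*q^4 - 7.0012*q^3 + 2.8953*q^2 + 15.7187*q + 5.736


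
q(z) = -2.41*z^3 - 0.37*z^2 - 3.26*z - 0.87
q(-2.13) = 27.68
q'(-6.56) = -309.54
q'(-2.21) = -36.94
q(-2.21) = 30.54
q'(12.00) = -1053.26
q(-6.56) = 684.94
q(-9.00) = 1755.39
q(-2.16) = 28.73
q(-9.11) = 1820.22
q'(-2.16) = -35.39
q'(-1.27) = -13.98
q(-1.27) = 7.61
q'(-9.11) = -596.55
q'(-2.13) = -34.49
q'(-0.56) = -5.11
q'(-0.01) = -3.25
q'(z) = -7.23*z^2 - 0.74*z - 3.26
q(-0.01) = -0.84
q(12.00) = -4257.75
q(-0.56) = 1.26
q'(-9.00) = -582.23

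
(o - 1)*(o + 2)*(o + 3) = o^3 + 4*o^2 + o - 6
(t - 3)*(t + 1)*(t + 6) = t^3 + 4*t^2 - 15*t - 18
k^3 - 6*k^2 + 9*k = k*(k - 3)^2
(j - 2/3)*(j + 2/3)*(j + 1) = j^3 + j^2 - 4*j/9 - 4/9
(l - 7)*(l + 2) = l^2 - 5*l - 14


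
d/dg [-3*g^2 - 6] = -6*g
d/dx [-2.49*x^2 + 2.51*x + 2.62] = 2.51 - 4.98*x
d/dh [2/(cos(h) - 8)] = 2*sin(h)/(cos(h) - 8)^2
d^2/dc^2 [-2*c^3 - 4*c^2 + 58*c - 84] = -12*c - 8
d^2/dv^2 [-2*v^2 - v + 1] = -4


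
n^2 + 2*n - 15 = (n - 3)*(n + 5)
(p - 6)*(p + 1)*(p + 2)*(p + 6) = p^4 + 3*p^3 - 34*p^2 - 108*p - 72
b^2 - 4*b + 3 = (b - 3)*(b - 1)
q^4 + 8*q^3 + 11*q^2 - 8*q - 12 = (q - 1)*(q + 1)*(q + 2)*(q + 6)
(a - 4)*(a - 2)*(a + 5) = a^3 - a^2 - 22*a + 40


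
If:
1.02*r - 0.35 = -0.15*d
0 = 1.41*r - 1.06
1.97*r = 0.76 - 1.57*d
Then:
No Solution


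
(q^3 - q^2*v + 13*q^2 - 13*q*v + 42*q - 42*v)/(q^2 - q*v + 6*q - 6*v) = q + 7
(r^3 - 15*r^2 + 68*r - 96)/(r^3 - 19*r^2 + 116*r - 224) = (r - 3)/(r - 7)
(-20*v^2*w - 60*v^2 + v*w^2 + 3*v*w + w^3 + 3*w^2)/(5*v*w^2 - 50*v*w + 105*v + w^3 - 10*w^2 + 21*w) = (-4*v*w - 12*v + w^2 + 3*w)/(w^2 - 10*w + 21)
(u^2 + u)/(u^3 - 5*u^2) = (u + 1)/(u*(u - 5))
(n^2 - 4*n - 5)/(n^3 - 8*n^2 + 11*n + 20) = 1/(n - 4)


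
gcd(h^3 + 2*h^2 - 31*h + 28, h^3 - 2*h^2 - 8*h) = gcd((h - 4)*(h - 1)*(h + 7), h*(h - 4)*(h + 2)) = h - 4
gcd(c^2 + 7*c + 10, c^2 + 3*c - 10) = c + 5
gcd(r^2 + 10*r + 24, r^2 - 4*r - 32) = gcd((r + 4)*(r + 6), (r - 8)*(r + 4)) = r + 4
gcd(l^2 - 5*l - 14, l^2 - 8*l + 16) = 1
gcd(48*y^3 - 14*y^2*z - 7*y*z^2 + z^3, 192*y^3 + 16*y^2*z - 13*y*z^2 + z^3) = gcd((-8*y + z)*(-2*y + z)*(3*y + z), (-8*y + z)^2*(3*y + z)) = 24*y^2 + 5*y*z - z^2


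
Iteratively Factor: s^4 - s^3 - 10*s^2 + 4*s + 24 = (s - 3)*(s^3 + 2*s^2 - 4*s - 8) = (s - 3)*(s + 2)*(s^2 - 4) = (s - 3)*(s - 2)*(s + 2)*(s + 2)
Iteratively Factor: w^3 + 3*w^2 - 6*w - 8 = (w - 2)*(w^2 + 5*w + 4) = (w - 2)*(w + 4)*(w + 1)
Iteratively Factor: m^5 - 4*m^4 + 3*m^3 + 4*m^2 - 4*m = (m - 2)*(m^4 - 2*m^3 - m^2 + 2*m) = m*(m - 2)*(m^3 - 2*m^2 - m + 2) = m*(m - 2)*(m + 1)*(m^2 - 3*m + 2) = m*(m - 2)^2*(m + 1)*(m - 1)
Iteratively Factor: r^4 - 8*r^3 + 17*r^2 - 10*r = (r - 2)*(r^3 - 6*r^2 + 5*r) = (r - 2)*(r - 1)*(r^2 - 5*r) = (r - 5)*(r - 2)*(r - 1)*(r)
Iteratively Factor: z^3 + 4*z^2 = (z)*(z^2 + 4*z) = z^2*(z + 4)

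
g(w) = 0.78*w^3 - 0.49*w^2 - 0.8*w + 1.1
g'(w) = 2.34*w^2 - 0.98*w - 0.8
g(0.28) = 0.85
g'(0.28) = -0.89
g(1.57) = 1.65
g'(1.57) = 3.43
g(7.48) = 294.14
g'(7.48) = 122.79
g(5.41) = 105.94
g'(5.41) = 62.39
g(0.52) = 0.66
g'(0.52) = -0.68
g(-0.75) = 1.10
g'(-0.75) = 1.25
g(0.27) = 0.86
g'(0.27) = -0.89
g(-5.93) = -174.04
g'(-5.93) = 87.30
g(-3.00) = -21.97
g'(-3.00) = 23.20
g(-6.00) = -180.22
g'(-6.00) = 89.32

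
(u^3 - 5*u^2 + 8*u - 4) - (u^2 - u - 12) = u^3 - 6*u^2 + 9*u + 8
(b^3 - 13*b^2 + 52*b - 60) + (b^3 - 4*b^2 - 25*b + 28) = 2*b^3 - 17*b^2 + 27*b - 32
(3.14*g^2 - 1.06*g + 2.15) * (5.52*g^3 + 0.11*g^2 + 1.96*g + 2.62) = 17.3328*g^5 - 5.5058*g^4 + 17.9058*g^3 + 6.3857*g^2 + 1.4368*g + 5.633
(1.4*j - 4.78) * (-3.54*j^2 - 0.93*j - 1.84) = -4.956*j^3 + 15.6192*j^2 + 1.8694*j + 8.7952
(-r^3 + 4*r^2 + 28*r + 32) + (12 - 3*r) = -r^3 + 4*r^2 + 25*r + 44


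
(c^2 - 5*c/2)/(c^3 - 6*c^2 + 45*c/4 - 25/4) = 2*c/(2*c^2 - 7*c + 5)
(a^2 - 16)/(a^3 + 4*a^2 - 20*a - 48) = (a + 4)/(a^2 + 8*a + 12)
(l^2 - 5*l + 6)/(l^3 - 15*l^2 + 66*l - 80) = (l - 3)/(l^2 - 13*l + 40)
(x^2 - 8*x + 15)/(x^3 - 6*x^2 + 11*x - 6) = (x - 5)/(x^2 - 3*x + 2)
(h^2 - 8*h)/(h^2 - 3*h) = (h - 8)/(h - 3)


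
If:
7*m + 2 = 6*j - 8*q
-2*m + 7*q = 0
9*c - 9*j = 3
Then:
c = 65*q/12 + 2/3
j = 65*q/12 + 1/3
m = 7*q/2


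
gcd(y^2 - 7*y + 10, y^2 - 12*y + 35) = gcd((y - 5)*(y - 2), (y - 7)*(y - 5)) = y - 5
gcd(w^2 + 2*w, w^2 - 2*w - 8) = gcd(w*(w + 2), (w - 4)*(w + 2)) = w + 2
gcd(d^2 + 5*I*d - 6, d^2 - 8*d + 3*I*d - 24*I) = d + 3*I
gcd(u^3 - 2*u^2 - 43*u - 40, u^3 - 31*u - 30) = u^2 + 6*u + 5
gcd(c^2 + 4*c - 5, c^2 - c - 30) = c + 5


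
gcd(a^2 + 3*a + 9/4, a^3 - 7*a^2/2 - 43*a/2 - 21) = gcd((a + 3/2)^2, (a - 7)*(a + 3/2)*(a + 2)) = a + 3/2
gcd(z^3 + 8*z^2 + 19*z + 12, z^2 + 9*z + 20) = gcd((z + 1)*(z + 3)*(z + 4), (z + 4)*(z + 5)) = z + 4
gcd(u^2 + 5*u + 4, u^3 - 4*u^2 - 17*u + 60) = u + 4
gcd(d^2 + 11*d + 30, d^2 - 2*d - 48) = d + 6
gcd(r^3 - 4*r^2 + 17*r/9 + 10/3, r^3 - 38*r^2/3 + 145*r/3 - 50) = r - 5/3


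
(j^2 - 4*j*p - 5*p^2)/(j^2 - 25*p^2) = (j + p)/(j + 5*p)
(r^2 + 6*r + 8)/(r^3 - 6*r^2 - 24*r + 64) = (r + 2)/(r^2 - 10*r + 16)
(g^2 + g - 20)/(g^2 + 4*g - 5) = (g - 4)/(g - 1)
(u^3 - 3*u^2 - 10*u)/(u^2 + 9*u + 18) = u*(u^2 - 3*u - 10)/(u^2 + 9*u + 18)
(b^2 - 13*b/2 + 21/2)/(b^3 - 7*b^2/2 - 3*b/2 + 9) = (2*b - 7)/(2*b^2 - b - 6)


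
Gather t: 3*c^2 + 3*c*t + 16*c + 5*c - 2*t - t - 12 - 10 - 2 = 3*c^2 + 21*c + t*(3*c - 3) - 24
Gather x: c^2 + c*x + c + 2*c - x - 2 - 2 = c^2 + 3*c + x*(c - 1) - 4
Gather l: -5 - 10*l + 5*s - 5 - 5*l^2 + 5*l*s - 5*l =-5*l^2 + l*(5*s - 15) + 5*s - 10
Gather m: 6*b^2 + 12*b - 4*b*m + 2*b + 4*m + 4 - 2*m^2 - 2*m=6*b^2 + 14*b - 2*m^2 + m*(2 - 4*b) + 4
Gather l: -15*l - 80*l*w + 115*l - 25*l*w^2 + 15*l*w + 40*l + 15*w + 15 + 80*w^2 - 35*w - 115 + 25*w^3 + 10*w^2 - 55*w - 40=l*(-25*w^2 - 65*w + 140) + 25*w^3 + 90*w^2 - 75*w - 140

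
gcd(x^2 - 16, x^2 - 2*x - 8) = x - 4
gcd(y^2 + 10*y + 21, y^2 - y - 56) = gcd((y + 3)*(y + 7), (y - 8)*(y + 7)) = y + 7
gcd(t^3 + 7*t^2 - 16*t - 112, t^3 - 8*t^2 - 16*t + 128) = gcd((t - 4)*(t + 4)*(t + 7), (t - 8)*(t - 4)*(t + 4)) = t^2 - 16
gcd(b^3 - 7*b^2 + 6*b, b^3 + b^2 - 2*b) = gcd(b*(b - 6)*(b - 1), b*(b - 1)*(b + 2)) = b^2 - b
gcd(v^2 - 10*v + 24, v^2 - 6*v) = v - 6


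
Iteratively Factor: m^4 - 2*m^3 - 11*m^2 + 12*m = (m + 3)*(m^3 - 5*m^2 + 4*m) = (m - 1)*(m + 3)*(m^2 - 4*m) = (m - 4)*(m - 1)*(m + 3)*(m)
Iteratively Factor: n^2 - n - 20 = (n - 5)*(n + 4)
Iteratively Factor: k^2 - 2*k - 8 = (k - 4)*(k + 2)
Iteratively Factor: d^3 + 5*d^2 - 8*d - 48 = (d + 4)*(d^2 + d - 12) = (d + 4)^2*(d - 3)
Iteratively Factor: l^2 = (l)*(l)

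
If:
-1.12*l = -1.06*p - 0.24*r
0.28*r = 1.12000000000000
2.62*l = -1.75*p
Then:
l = 0.35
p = -0.53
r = 4.00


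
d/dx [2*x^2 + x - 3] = 4*x + 1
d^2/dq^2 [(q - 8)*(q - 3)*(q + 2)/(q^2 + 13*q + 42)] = 12*(41*q^3 + 486*q^2 + 1152*q - 1812)/(q^6 + 39*q^5 + 633*q^4 + 5473*q^3 + 26586*q^2 + 68796*q + 74088)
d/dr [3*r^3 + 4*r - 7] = 9*r^2 + 4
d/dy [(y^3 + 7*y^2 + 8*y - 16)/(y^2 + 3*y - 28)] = (y^4 + 6*y^3 - 71*y^2 - 360*y - 176)/(y^4 + 6*y^3 - 47*y^2 - 168*y + 784)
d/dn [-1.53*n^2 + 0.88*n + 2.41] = 0.88 - 3.06*n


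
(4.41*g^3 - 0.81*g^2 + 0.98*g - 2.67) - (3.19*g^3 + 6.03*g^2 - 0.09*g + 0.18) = 1.22*g^3 - 6.84*g^2 + 1.07*g - 2.85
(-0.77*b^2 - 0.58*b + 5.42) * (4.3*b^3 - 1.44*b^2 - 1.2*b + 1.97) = -3.311*b^5 - 1.3852*b^4 + 25.0652*b^3 - 8.6257*b^2 - 7.6466*b + 10.6774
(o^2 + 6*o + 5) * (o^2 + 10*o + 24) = o^4 + 16*o^3 + 89*o^2 + 194*o + 120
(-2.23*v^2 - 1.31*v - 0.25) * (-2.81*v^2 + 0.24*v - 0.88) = 6.2663*v^4 + 3.1459*v^3 + 2.3505*v^2 + 1.0928*v + 0.22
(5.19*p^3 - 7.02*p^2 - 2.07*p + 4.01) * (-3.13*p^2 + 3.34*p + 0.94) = -16.2447*p^5 + 39.3072*p^4 - 12.0891*p^3 - 26.0639*p^2 + 11.4476*p + 3.7694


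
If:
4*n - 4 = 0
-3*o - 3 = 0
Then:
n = 1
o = -1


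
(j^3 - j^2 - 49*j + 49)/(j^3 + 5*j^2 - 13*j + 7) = (j - 7)/(j - 1)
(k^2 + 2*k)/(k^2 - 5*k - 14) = k/(k - 7)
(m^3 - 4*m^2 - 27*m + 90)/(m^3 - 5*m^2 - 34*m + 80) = (m^2 - 9*m + 18)/(m^2 - 10*m + 16)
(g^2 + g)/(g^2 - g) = (g + 1)/(g - 1)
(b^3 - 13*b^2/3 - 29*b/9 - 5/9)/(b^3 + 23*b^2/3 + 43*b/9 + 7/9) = (b - 5)/(b + 7)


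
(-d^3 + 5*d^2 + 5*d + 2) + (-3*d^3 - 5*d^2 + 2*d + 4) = -4*d^3 + 7*d + 6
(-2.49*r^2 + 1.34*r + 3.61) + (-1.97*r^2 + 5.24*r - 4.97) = -4.46*r^2 + 6.58*r - 1.36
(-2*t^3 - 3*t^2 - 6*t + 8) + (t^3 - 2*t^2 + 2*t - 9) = -t^3 - 5*t^2 - 4*t - 1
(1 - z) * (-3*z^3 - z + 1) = 3*z^4 - 3*z^3 + z^2 - 2*z + 1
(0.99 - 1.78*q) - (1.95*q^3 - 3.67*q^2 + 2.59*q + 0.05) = -1.95*q^3 + 3.67*q^2 - 4.37*q + 0.94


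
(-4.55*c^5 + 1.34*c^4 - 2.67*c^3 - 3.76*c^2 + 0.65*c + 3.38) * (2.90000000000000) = -13.195*c^5 + 3.886*c^4 - 7.743*c^3 - 10.904*c^2 + 1.885*c + 9.802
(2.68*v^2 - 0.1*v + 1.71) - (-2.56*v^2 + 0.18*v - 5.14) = 5.24*v^2 - 0.28*v + 6.85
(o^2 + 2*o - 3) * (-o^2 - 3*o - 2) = -o^4 - 5*o^3 - 5*o^2 + 5*o + 6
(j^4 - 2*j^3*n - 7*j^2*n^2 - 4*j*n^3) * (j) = j^5 - 2*j^4*n - 7*j^3*n^2 - 4*j^2*n^3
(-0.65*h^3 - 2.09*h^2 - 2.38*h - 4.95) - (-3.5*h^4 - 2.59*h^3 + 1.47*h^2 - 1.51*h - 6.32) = 3.5*h^4 + 1.94*h^3 - 3.56*h^2 - 0.87*h + 1.37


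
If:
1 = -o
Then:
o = -1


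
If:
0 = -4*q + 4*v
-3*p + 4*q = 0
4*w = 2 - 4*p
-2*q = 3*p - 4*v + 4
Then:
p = -8/3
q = -2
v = -2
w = 19/6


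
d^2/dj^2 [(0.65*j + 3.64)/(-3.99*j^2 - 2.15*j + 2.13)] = (-(0.65*j + 3.64)*(7.98*j + 2.15)*(15.96*j + 4.3) + (15.561*j + 31.8422)*(3.99*j^2 + 2.15*j - 2.13))/(3.99*j^2 + 2.15*j - 2.13)^3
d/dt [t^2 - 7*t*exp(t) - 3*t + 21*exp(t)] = -7*t*exp(t) + 2*t + 14*exp(t) - 3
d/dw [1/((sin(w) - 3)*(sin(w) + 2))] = (-sin(2*w) + cos(w))/((sin(w) - 3)^2*(sin(w) + 2)^2)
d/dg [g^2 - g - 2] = 2*g - 1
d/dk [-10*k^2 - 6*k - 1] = -20*k - 6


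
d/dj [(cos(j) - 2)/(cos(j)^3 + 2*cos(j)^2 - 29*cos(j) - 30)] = (-13*cos(j)/2 - 2*cos(2*j) + cos(3*j)/2 + 86)*sin(j)/(cos(j)^3 + 2*cos(j)^2 - 29*cos(j) - 30)^2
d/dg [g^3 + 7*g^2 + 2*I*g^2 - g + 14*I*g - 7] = 3*g^2 + g*(14 + 4*I) - 1 + 14*I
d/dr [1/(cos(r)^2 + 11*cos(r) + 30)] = (2*cos(r) + 11)*sin(r)/(cos(r)^2 + 11*cos(r) + 30)^2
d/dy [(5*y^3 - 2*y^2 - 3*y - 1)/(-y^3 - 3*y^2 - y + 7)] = (-17*y^4 - 16*y^3 + 95*y^2 - 34*y - 22)/(y^6 + 6*y^5 + 11*y^4 - 8*y^3 - 41*y^2 - 14*y + 49)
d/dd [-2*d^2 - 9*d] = -4*d - 9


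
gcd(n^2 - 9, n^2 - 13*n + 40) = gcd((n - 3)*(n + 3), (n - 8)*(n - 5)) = 1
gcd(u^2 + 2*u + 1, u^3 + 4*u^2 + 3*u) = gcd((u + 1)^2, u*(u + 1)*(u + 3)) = u + 1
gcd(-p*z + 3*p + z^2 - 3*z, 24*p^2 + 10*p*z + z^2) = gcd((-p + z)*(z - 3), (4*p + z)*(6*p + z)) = 1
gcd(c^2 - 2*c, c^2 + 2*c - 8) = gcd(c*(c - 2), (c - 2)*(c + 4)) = c - 2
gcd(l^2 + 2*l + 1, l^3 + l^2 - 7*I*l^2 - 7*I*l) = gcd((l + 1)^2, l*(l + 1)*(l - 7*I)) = l + 1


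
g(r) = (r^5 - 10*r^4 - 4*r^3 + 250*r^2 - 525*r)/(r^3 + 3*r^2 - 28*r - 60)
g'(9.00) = 6.34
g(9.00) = 9.16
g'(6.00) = 1.27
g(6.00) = -2.06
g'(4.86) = -0.36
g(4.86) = -2.56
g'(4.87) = -0.34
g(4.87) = -2.56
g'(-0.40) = 18.16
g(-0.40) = -5.17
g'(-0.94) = 52.05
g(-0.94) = -22.26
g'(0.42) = 3.62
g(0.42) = 2.49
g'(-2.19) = 1864.52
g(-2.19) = 405.47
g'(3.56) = -1.78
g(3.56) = -1.10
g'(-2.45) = 329.36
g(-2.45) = 201.42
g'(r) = (-3*r^2 - 6*r + 28)*(r^5 - 10*r^4 - 4*r^3 + 250*r^2 - 525*r)/(r^3 + 3*r^2 - 28*r - 60)^2 + (5*r^4 - 40*r^3 - 12*r^2 + 500*r - 525)/(r^3 + 3*r^2 - 28*r - 60) = (2*r^5 + 19*r^4 - 32*r^3 - 517*r^2 - 696*r + 1260)/(r^4 + 16*r^3 + 88*r^2 + 192*r + 144)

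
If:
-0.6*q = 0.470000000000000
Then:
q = -0.78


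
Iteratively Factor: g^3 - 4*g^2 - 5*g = (g)*(g^2 - 4*g - 5) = g*(g - 5)*(g + 1)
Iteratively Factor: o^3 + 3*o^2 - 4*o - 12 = (o + 2)*(o^2 + o - 6) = (o - 2)*(o + 2)*(o + 3)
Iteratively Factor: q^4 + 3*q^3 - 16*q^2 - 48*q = (q + 4)*(q^3 - q^2 - 12*q) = (q - 4)*(q + 4)*(q^2 + 3*q) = q*(q - 4)*(q + 4)*(q + 3)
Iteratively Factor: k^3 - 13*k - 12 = (k - 4)*(k^2 + 4*k + 3) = (k - 4)*(k + 1)*(k + 3)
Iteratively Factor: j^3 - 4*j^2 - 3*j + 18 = (j - 3)*(j^2 - j - 6) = (j - 3)*(j + 2)*(j - 3)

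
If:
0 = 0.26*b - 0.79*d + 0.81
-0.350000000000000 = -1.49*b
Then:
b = 0.23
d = 1.10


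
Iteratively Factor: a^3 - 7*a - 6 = (a - 3)*(a^2 + 3*a + 2) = (a - 3)*(a + 2)*(a + 1)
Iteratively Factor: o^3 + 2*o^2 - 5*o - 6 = (o + 1)*(o^2 + o - 6) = (o + 1)*(o + 3)*(o - 2)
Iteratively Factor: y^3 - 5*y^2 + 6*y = (y - 2)*(y^2 - 3*y) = y*(y - 2)*(y - 3)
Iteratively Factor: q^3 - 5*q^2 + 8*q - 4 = (q - 1)*(q^2 - 4*q + 4) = (q - 2)*(q - 1)*(q - 2)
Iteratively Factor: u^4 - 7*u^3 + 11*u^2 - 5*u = (u - 1)*(u^3 - 6*u^2 + 5*u) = (u - 1)^2*(u^2 - 5*u) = (u - 5)*(u - 1)^2*(u)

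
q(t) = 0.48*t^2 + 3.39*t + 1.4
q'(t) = 0.96*t + 3.39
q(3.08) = 16.39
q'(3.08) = 6.35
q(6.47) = 43.43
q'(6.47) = 9.60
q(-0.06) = 1.20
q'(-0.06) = 3.33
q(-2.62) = -4.19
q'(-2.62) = 0.87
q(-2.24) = -3.79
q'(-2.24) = 1.24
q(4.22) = 24.25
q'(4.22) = 7.44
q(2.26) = 11.51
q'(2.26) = 5.56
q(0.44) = 2.98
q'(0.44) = 3.81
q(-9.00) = 9.77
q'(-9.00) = -5.25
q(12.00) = 111.20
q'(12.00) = 14.91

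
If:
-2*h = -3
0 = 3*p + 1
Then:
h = 3/2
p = -1/3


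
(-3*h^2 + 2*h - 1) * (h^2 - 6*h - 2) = -3*h^4 + 20*h^3 - 7*h^2 + 2*h + 2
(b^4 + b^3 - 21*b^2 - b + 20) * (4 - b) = -b^5 + 3*b^4 + 25*b^3 - 83*b^2 - 24*b + 80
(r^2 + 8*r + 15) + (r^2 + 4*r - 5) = 2*r^2 + 12*r + 10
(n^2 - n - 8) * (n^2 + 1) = n^4 - n^3 - 7*n^2 - n - 8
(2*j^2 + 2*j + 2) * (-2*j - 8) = -4*j^3 - 20*j^2 - 20*j - 16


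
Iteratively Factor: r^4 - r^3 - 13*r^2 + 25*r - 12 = (r + 4)*(r^3 - 5*r^2 + 7*r - 3) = (r - 3)*(r + 4)*(r^2 - 2*r + 1) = (r - 3)*(r - 1)*(r + 4)*(r - 1)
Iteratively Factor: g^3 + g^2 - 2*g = (g)*(g^2 + g - 2) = g*(g - 1)*(g + 2)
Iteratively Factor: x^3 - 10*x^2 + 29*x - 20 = (x - 5)*(x^2 - 5*x + 4) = (x - 5)*(x - 4)*(x - 1)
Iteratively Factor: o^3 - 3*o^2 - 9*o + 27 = (o + 3)*(o^2 - 6*o + 9) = (o - 3)*(o + 3)*(o - 3)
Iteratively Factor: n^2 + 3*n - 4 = (n - 1)*(n + 4)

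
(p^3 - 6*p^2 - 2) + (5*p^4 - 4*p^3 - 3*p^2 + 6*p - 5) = 5*p^4 - 3*p^3 - 9*p^2 + 6*p - 7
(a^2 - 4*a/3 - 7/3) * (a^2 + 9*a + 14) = a^4 + 23*a^3/3 - a^2/3 - 119*a/3 - 98/3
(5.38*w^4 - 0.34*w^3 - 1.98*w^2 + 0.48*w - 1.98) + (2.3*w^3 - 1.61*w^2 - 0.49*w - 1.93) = 5.38*w^4 + 1.96*w^3 - 3.59*w^2 - 0.01*w - 3.91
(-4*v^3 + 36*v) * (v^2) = -4*v^5 + 36*v^3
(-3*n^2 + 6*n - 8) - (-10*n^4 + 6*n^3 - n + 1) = 10*n^4 - 6*n^3 - 3*n^2 + 7*n - 9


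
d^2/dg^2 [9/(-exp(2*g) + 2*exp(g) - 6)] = 18*(-4*(1 - exp(g))^2*exp(g) + (2*exp(g) - 1)*(exp(2*g) - 2*exp(g) + 6))*exp(g)/(exp(2*g) - 2*exp(g) + 6)^3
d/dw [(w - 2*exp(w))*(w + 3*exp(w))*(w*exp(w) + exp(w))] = (w^3 + 2*w^2*exp(w) + 4*w^2 - 18*w*exp(2*w) + 4*w*exp(w) + 2*w - 24*exp(2*w) + exp(w))*exp(w)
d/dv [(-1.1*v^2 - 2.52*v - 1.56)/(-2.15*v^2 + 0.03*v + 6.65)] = (-5.451*v^2 - 21.338*v - 16.7112)/(4.6225*v^4 - 0.129*v^3 - 28.5941*v^2 + 0.399*v + 44.2225)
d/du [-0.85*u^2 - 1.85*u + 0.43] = -1.7*u - 1.85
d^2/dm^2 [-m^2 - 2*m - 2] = -2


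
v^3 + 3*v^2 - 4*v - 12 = (v - 2)*(v + 2)*(v + 3)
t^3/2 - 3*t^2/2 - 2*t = t*(t/2 + 1/2)*(t - 4)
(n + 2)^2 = n^2 + 4*n + 4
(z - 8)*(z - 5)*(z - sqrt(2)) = z^3 - 13*z^2 - sqrt(2)*z^2 + 13*sqrt(2)*z + 40*z - 40*sqrt(2)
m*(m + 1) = m^2 + m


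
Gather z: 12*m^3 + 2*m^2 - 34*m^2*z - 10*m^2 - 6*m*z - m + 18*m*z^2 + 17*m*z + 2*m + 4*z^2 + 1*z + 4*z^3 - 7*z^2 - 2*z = 12*m^3 - 8*m^2 + m + 4*z^3 + z^2*(18*m - 3) + z*(-34*m^2 + 11*m - 1)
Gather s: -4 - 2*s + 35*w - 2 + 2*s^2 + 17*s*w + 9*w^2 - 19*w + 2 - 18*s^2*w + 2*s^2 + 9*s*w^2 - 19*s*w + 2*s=s^2*(4 - 18*w) + s*(9*w^2 - 2*w) + 9*w^2 + 16*w - 4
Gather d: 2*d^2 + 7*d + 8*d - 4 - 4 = 2*d^2 + 15*d - 8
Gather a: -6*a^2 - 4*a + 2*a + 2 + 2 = -6*a^2 - 2*a + 4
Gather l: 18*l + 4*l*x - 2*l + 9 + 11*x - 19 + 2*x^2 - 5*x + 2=l*(4*x + 16) + 2*x^2 + 6*x - 8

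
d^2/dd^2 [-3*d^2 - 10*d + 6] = -6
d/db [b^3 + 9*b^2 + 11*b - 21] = 3*b^2 + 18*b + 11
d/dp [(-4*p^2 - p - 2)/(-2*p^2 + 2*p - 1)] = 5*(1 - 2*p^2)/(4*p^4 - 8*p^3 + 8*p^2 - 4*p + 1)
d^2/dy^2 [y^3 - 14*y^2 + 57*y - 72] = 6*y - 28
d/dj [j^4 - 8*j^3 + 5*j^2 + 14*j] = 4*j^3 - 24*j^2 + 10*j + 14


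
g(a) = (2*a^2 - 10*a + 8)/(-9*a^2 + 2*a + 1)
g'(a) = (4*a - 10)/(-9*a^2 + 2*a + 1) + (18*a - 2)*(2*a^2 - 10*a + 8)/(-9*a^2 + 2*a + 1)^2 = 2*(-43*a^2 + 74*a - 13)/(81*a^4 - 36*a^3 - 14*a^2 + 4*a + 1)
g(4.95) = -0.04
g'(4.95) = -0.03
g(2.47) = 0.09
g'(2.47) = -0.08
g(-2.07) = -0.89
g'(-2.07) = -0.40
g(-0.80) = -2.72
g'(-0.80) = -4.93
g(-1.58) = -1.17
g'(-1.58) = -0.78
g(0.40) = 12.00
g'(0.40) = 150.00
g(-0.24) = 6572.00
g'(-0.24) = -25966250.00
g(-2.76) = -0.70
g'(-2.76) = -0.20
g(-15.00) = -0.30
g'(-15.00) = -0.00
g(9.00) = -0.11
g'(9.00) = -0.01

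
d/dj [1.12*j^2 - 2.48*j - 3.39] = 2.24*j - 2.48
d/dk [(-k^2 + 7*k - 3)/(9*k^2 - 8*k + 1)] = (-55*k^2 + 52*k - 17)/(81*k^4 - 144*k^3 + 82*k^2 - 16*k + 1)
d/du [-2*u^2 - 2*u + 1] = -4*u - 2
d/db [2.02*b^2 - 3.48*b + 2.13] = 4.04*b - 3.48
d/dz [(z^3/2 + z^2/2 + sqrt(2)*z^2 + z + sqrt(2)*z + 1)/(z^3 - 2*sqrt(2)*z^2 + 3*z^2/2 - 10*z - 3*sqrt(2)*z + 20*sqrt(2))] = (-8*sqrt(2)*z^4 + z^4 - 48*z^3 - 20*sqrt(2)*z^3 - 46*z^2 + 76*sqrt(2)*z^2 + 96*sqrt(2)*z + 308*z + 92*sqrt(2) + 200)/(4*z^6 - 16*sqrt(2)*z^5 + 12*z^5 - 48*sqrt(2)*z^4 - 39*z^4 - 24*z^3 + 284*sqrt(2)*z^3 - 168*z^2 + 480*sqrt(2)*z^2 - 1600*sqrt(2)*z - 960*z + 3200)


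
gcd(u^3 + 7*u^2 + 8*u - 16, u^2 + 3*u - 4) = u^2 + 3*u - 4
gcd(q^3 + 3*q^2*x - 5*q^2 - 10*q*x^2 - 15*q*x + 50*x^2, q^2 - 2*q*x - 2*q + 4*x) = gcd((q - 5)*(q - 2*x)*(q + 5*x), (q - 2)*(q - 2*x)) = -q + 2*x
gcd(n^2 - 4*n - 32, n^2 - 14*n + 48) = n - 8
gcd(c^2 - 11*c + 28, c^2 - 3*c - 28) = c - 7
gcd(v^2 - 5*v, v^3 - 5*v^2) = v^2 - 5*v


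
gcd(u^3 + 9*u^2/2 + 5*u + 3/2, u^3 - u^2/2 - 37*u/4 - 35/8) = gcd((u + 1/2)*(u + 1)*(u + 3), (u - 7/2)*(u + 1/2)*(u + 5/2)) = u + 1/2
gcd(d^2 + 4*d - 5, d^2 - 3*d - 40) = d + 5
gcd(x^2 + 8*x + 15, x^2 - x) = 1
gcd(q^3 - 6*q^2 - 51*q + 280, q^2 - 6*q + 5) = q - 5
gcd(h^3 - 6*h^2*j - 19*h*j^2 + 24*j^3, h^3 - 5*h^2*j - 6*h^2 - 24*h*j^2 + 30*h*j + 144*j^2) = h^2 - 5*h*j - 24*j^2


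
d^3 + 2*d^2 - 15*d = d*(d - 3)*(d + 5)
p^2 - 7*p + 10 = (p - 5)*(p - 2)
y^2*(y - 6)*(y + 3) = y^4 - 3*y^3 - 18*y^2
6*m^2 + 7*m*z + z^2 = (m + z)*(6*m + z)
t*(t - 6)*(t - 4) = t^3 - 10*t^2 + 24*t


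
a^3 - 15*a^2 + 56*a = a*(a - 8)*(a - 7)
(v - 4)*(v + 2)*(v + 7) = v^3 + 5*v^2 - 22*v - 56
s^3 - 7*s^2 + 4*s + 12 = (s - 6)*(s - 2)*(s + 1)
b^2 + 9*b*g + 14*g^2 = (b + 2*g)*(b + 7*g)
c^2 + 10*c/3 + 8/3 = (c + 4/3)*(c + 2)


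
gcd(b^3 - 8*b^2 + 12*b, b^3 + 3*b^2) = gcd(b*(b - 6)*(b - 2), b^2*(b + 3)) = b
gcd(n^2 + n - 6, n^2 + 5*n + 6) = n + 3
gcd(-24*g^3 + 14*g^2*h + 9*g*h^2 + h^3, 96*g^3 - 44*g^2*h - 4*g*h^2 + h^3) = 6*g + h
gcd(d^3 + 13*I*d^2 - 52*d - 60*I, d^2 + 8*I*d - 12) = d^2 + 8*I*d - 12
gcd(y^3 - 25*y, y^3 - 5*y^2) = y^2 - 5*y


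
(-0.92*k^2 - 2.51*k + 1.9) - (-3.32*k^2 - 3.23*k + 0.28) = 2.4*k^2 + 0.72*k + 1.62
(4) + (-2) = 2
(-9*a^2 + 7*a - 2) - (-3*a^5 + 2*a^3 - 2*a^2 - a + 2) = 3*a^5 - 2*a^3 - 7*a^2 + 8*a - 4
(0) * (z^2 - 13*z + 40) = 0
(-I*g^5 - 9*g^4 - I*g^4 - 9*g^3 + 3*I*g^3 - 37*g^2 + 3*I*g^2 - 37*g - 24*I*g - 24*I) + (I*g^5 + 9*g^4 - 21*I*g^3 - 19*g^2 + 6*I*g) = -I*g^4 - 9*g^3 - 18*I*g^3 - 56*g^2 + 3*I*g^2 - 37*g - 18*I*g - 24*I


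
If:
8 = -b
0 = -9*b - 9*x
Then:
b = -8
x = 8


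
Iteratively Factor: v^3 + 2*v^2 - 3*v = (v + 3)*(v^2 - v) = (v - 1)*(v + 3)*(v)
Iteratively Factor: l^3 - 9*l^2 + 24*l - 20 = (l - 2)*(l^2 - 7*l + 10) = (l - 5)*(l - 2)*(l - 2)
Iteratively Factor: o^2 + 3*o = (o + 3)*(o)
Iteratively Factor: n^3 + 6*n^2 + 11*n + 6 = (n + 3)*(n^2 + 3*n + 2) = (n + 2)*(n + 3)*(n + 1)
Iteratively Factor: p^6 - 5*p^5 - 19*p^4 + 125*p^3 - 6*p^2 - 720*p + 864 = (p + 3)*(p^5 - 8*p^4 + 5*p^3 + 110*p^2 - 336*p + 288) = (p - 3)*(p + 3)*(p^4 - 5*p^3 - 10*p^2 + 80*p - 96) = (p - 3)*(p + 3)*(p + 4)*(p^3 - 9*p^2 + 26*p - 24) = (p - 3)^2*(p + 3)*(p + 4)*(p^2 - 6*p + 8) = (p - 4)*(p - 3)^2*(p + 3)*(p + 4)*(p - 2)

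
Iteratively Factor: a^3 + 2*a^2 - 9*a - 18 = (a + 3)*(a^2 - a - 6) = (a + 2)*(a + 3)*(a - 3)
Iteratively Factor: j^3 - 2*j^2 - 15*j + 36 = (j - 3)*(j^2 + j - 12) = (j - 3)*(j + 4)*(j - 3)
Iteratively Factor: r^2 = (r)*(r)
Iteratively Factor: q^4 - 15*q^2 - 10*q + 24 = (q - 4)*(q^3 + 4*q^2 + q - 6) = (q - 4)*(q + 2)*(q^2 + 2*q - 3) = (q - 4)*(q - 1)*(q + 2)*(q + 3)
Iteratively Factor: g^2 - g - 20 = (g - 5)*(g + 4)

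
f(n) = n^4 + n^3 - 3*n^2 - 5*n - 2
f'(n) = 4*n^3 + 3*n^2 - 6*n - 5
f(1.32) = -8.49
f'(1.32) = 1.51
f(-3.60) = 98.43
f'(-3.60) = -131.14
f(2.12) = 3.64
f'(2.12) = 33.88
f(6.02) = 1390.71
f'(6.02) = 940.27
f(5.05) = 675.41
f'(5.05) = 556.36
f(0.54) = -5.33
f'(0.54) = -6.74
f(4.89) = 590.53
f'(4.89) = 505.12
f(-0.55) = -0.23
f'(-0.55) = -1.46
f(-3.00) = 40.00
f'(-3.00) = -68.00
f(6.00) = 1372.00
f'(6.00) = 931.00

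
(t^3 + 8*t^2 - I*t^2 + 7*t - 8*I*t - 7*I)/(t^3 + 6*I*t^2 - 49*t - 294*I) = (t^2 + t*(1 - I) - I)/(t^2 + t*(-7 + 6*I) - 42*I)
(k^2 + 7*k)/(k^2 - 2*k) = (k + 7)/(k - 2)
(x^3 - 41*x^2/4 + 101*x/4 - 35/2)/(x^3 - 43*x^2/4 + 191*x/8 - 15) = 2*(x^2 - 9*x + 14)/(2*x^2 - 19*x + 24)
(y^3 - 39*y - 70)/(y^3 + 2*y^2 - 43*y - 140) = (y + 2)/(y + 4)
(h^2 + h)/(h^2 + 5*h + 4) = h/(h + 4)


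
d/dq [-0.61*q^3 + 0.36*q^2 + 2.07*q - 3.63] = -1.83*q^2 + 0.72*q + 2.07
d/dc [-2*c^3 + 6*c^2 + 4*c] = -6*c^2 + 12*c + 4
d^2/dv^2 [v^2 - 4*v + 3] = 2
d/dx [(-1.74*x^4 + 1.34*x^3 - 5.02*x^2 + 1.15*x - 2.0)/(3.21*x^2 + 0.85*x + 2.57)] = (-11.1708*x^5 - 0.135599999999998*x^4 - 15.6092*x^3 + 2.3729*x^2 - 12.9628*x + 4.6555)/(10.3041*x^4 + 5.457*x^3 + 17.2219*x^2 + 4.369*x + 6.6049)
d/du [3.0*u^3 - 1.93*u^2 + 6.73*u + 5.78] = 9.0*u^2 - 3.86*u + 6.73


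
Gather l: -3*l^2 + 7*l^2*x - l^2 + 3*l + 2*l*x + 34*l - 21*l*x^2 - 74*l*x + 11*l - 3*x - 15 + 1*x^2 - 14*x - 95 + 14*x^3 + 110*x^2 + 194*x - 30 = l^2*(7*x - 4) + l*(-21*x^2 - 72*x + 48) + 14*x^3 + 111*x^2 + 177*x - 140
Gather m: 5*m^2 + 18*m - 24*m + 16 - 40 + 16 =5*m^2 - 6*m - 8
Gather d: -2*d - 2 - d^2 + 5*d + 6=-d^2 + 3*d + 4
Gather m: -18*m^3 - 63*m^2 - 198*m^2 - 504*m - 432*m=-18*m^3 - 261*m^2 - 936*m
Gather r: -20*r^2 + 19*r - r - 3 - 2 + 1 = -20*r^2 + 18*r - 4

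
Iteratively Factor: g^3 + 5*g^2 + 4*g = (g)*(g^2 + 5*g + 4) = g*(g + 1)*(g + 4)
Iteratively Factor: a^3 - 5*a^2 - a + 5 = (a + 1)*(a^2 - 6*a + 5) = (a - 5)*(a + 1)*(a - 1)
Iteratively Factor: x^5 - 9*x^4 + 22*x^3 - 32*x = (x - 4)*(x^4 - 5*x^3 + 2*x^2 + 8*x) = (x - 4)^2*(x^3 - x^2 - 2*x) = x*(x - 4)^2*(x^2 - x - 2) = x*(x - 4)^2*(x + 1)*(x - 2)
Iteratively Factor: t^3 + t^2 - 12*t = (t)*(t^2 + t - 12) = t*(t + 4)*(t - 3)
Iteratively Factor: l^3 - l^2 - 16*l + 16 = (l - 1)*(l^2 - 16) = (l - 4)*(l - 1)*(l + 4)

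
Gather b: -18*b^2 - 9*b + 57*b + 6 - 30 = -18*b^2 + 48*b - 24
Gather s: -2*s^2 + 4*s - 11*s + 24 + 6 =-2*s^2 - 7*s + 30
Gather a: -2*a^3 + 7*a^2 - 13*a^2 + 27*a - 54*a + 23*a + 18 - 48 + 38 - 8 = -2*a^3 - 6*a^2 - 4*a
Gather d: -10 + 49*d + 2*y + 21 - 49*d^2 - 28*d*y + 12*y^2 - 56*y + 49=-49*d^2 + d*(49 - 28*y) + 12*y^2 - 54*y + 60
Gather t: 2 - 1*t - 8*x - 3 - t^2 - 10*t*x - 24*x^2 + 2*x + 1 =-t^2 + t*(-10*x - 1) - 24*x^2 - 6*x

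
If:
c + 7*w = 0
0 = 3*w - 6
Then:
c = -14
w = 2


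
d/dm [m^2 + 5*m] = 2*m + 5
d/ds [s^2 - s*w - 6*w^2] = 2*s - w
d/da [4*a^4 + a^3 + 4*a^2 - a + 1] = 16*a^3 + 3*a^2 + 8*a - 1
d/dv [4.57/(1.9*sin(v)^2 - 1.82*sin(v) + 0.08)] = (8.3174 - 17.366*sin(v))*cos(v)/(1.9*sin(v)^2 - 1.82*sin(v) + 0.08)^2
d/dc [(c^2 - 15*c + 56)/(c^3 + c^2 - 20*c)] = (-c^4 + 30*c^3 - 173*c^2 - 112*c + 1120)/(c^2*(c^4 + 2*c^3 - 39*c^2 - 40*c + 400))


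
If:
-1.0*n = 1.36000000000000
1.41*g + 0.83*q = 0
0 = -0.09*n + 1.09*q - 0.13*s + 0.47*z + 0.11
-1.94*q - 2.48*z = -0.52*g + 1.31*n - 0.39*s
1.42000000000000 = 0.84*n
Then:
No Solution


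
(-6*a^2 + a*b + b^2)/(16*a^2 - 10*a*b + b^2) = (-3*a - b)/(8*a - b)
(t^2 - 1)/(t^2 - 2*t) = (t^2 - 1)/(t*(t - 2))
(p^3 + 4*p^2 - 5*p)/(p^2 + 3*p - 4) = p*(p + 5)/(p + 4)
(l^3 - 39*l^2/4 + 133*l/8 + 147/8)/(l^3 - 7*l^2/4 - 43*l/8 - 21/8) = (l - 7)/(l + 1)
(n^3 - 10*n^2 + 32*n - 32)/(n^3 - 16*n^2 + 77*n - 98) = (n^2 - 8*n + 16)/(n^2 - 14*n + 49)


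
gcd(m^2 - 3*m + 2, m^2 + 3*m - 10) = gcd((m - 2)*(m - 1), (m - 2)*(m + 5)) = m - 2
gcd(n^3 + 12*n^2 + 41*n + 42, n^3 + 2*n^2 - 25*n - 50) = n + 2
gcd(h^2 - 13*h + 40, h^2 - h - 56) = h - 8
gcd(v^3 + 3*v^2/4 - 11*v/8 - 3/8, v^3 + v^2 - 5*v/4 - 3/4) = v^2 + v/2 - 3/2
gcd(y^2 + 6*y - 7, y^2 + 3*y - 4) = y - 1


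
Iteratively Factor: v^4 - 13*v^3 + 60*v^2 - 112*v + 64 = (v - 4)*(v^3 - 9*v^2 + 24*v - 16) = (v - 4)^2*(v^2 - 5*v + 4) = (v - 4)^3*(v - 1)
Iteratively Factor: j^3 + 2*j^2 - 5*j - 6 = (j - 2)*(j^2 + 4*j + 3) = (j - 2)*(j + 3)*(j + 1)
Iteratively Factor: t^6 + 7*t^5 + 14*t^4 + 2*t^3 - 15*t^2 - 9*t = (t - 1)*(t^5 + 8*t^4 + 22*t^3 + 24*t^2 + 9*t) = (t - 1)*(t + 3)*(t^4 + 5*t^3 + 7*t^2 + 3*t) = (t - 1)*(t + 1)*(t + 3)*(t^3 + 4*t^2 + 3*t) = t*(t - 1)*(t + 1)*(t + 3)*(t^2 + 4*t + 3) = t*(t - 1)*(t + 1)*(t + 3)^2*(t + 1)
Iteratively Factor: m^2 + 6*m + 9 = (m + 3)*(m + 3)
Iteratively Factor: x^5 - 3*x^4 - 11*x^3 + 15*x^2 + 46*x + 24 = (x + 2)*(x^4 - 5*x^3 - x^2 + 17*x + 12) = (x - 4)*(x + 2)*(x^3 - x^2 - 5*x - 3) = (x - 4)*(x + 1)*(x + 2)*(x^2 - 2*x - 3) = (x - 4)*(x - 3)*(x + 1)*(x + 2)*(x + 1)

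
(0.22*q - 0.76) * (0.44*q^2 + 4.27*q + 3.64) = 0.0968*q^3 + 0.605*q^2 - 2.4444*q - 2.7664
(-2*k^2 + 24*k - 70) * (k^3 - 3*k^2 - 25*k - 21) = -2*k^5 + 30*k^4 - 92*k^3 - 348*k^2 + 1246*k + 1470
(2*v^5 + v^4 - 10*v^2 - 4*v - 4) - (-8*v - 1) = 2*v^5 + v^4 - 10*v^2 + 4*v - 3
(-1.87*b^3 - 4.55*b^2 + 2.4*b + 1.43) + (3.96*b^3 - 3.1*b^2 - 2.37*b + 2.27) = 2.09*b^3 - 7.65*b^2 + 0.0299999999999998*b + 3.7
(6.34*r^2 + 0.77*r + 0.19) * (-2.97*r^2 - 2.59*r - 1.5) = -18.8298*r^4 - 18.7075*r^3 - 12.0686*r^2 - 1.6471*r - 0.285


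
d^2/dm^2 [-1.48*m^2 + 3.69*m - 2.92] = -2.96000000000000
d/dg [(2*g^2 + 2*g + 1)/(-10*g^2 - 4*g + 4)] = 3*(g^2 + 3*g + 1)/(25*g^4 + 20*g^3 - 16*g^2 - 8*g + 4)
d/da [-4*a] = -4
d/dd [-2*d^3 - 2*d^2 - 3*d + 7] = -6*d^2 - 4*d - 3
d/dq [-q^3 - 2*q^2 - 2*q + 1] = -3*q^2 - 4*q - 2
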